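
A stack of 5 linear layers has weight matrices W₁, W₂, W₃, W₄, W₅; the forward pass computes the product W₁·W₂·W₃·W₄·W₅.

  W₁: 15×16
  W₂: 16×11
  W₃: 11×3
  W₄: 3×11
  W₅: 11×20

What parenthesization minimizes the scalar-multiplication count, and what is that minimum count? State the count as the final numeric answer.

Adjacent pairs: W₁W₂ = 15·16·11 = 2640; W₂W₃ = 16·11·3 = 528; W₃W₄ = 11·3·11 = 363; W₄W₅ = 3·11·20 = 660.
Length 3: W₁..W₃: k=1: 0+528+15·16·3=1248; k=2: 2640+0+15·11·3=3135 → min 1248 | W₂..W₄: k=2: 0+363+16·11·11=2299; k=3: 528+0+16·3·11=1056 → min 1056 | W₃..W₅: k=3: 0+660+11·3·20=1320; k=4: 363+0+11·11·20=2783 → min 1320.
Length 4: W₁..W₄: k=1: 0+1056+15·16·11=3696; k=2: 2640+363+15·11·11=4818; k=3: 1248+0+15·3·11=1743 → min 1743 | W₂..W₅: k=2: 0+1320+16·11·20=4840; k=3: 528+660+16·3·20=2148; k=4: 1056+0+16·11·20=4576 → min 2148.
Length 5: W₁..W₅: k=1: 0+2148+15·16·20=6948; k=2: 2640+1320+15·11·20=7260; k=3: 1248+660+15·3·20=2808; k=4: 1743+0+15·11·20=5043 → min 2808.
Optimal parenthesization: ((W₁·(W₂·W₃))·(W₄·W₅)) with cost 2808.

2808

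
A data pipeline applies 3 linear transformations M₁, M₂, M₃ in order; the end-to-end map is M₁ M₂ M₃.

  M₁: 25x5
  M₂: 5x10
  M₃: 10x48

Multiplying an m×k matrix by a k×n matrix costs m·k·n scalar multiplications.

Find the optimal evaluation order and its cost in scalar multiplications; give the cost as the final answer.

(M₁ (M₂ M₃)): cost 8400.
((M₁ M₂) M₃): cost 13250.
Optimal: (M₁ (M₂ M₃)) with cost 8400.

8400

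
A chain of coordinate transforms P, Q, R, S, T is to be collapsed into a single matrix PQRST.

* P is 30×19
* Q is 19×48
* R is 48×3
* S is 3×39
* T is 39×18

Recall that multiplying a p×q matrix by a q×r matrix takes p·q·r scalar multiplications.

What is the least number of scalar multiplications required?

Adjacent pairs: PQ = 30·19·48 = 27360; QR = 19·48·3 = 2736; RS = 48·3·39 = 5616; ST = 3·39·18 = 2106.
Length 3: P..R: k=1: 0+2736+30·19·3=4446; k=2: 27360+0+30·48·3=31680 → min 4446 | Q..S: k=2: 0+5616+19·48·39=41184; k=3: 2736+0+19·3·39=4959 → min 4959 | R..T: k=3: 0+2106+48·3·18=4698; k=4: 5616+0+48·39·18=39312 → min 4698.
Length 4: P..S: k=1: 0+4959+30·19·39=27189; k=2: 27360+5616+30·48·39=89136; k=3: 4446+0+30·3·39=7956 → min 7956 | Q..T: k=2: 0+4698+19·48·18=21114; k=3: 2736+2106+19·3·18=5868; k=4: 4959+0+19·39·18=18297 → min 5868.
Length 5: P..T: k=1: 0+5868+30·19·18=16128; k=2: 27360+4698+30·48·18=57978; k=3: 4446+2106+30·3·18=8172; k=4: 7956+0+30·39·18=29016 → min 8172.
Optimal order: ((P(QR))(ST)) with cost 8172.

8172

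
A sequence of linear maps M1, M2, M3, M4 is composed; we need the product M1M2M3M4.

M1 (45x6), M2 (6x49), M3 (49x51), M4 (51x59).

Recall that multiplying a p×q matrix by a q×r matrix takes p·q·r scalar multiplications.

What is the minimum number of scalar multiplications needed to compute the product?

48978

Adjacent pairs: M1M2 = 45·6·49 = 13230; M2M3 = 6·49·51 = 14994; M3M4 = 49·51·59 = 147441.
Length 3: M1..M3: k=1: 0+14994+45·6·51=28764; k=2: 13230+0+45·49·51=125685 → min 28764 | M2..M4: k=2: 0+147441+6·49·59=164787; k=3: 14994+0+6·51·59=33048 → min 33048.
Length 4: M1..M4: k=1: 0+33048+45·6·59=48978; k=2: 13230+147441+45·49·59=290766; k=3: 28764+0+45·51·59=164169 → min 48978.
Optimal order: (M1((M2M3)M4)) with cost 48978.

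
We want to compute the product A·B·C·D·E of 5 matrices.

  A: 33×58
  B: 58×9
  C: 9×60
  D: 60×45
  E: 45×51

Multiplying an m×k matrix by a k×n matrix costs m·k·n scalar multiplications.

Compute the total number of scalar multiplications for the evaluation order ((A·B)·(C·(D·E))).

(A·B): 33×58 by 58×9 → 33×9, cost 33·58·9 = 17226
(D·E): 60×45 by 45×51 → 60×51, cost 60·45·51 = 137700
(C·(D·E)): 9×60 by 60×51 → 9×51, cost 9·60·51 = 27540; cumulative 165240
((A·B)·(C·(D·E))): 33×9 by 9×51 → 33×51, cost 33·9·51 = 15147; cumulative 197613
Total: 197613 scalar multiplications.

197613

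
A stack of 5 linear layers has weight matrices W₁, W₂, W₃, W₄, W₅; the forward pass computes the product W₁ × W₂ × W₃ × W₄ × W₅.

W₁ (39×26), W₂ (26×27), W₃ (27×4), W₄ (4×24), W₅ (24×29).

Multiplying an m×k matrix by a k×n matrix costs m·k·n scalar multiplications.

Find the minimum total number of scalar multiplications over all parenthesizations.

14172

Adjacent pairs: W₁W₂ = 39·26·27 = 27378; W₂W₃ = 26·27·4 = 2808; W₃W₄ = 27·4·24 = 2592; W₄W₅ = 4·24·29 = 2784.
Length 3: W₁..W₃: k=1: 0+2808+39·26·4=6864; k=2: 27378+0+39·27·4=31590 → min 6864 | W₂..W₄: k=2: 0+2592+26·27·24=19440; k=3: 2808+0+26·4·24=5304 → min 5304 | W₃..W₅: k=3: 0+2784+27·4·29=5916; k=4: 2592+0+27·24·29=21384 → min 5916.
Length 4: W₁..W₄: k=1: 0+5304+39·26·24=29640; k=2: 27378+2592+39·27·24=55242; k=3: 6864+0+39·4·24=10608 → min 10608 | W₂..W₅: k=2: 0+5916+26·27·29=26274; k=3: 2808+2784+26·4·29=8608; k=4: 5304+0+26·24·29=23400 → min 8608.
Length 5: W₁..W₅: k=1: 0+8608+39·26·29=38014; k=2: 27378+5916+39·27·29=63831; k=3: 6864+2784+39·4·29=14172; k=4: 10608+0+39·24·29=37752 → min 14172.
Optimal order: ((W₁ × (W₂ × W₃)) × (W₄ × W₅)) with cost 14172.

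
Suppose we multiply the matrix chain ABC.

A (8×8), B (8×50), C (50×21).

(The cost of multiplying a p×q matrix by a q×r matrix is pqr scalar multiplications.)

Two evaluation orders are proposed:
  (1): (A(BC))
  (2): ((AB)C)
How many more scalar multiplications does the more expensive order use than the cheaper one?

1856

Order (1) = (A(BC)): (BC): 8×50 by 50×21 → 8×21, cost 8·50·21 = 8400; (A(BC)): 8×8 by 8×21 → 8×21, cost 8·8·21 = 1344; cumulative 9744. Total 9744.
Order (2) = ((AB)C): (AB): 8×8 by 8×50 → 8×50, cost 8·8·50 = 3200; ((AB)C): 8×50 by 50×21 → 8×21, cost 8·50·21 = 8400; cumulative 11600. Total 11600.
Difference: |9744 − 11600| = 1856.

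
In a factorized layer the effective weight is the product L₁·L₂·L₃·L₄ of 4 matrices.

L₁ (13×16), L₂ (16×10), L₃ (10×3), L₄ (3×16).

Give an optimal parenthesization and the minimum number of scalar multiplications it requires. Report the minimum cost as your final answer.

Adjacent pairs: L₁L₂ = 13·16·10 = 2080; L₂L₃ = 16·10·3 = 480; L₃L₄ = 10·3·16 = 480.
Length 3: L₁..L₃: k=1: 0+480+13·16·3=1104; k=2: 2080+0+13·10·3=2470 → min 1104 | L₂..L₄: k=2: 0+480+16·10·16=3040; k=3: 480+0+16·3·16=1248 → min 1248.
Length 4: L₁..L₄: k=1: 0+1248+13·16·16=4576; k=2: 2080+480+13·10·16=4640; k=3: 1104+0+13·3·16=1728 → min 1728.
Optimal parenthesization: ((L₁·(L₂·L₃))·L₄) with cost 1728.

1728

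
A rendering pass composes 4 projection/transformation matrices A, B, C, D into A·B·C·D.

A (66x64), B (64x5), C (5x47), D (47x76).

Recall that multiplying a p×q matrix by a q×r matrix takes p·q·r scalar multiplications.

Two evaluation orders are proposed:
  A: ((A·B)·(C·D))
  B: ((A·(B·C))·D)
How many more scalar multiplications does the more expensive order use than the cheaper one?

385260

Order A = ((A·B)·(C·D)): (A·B): 66×64 by 64×5 → 66×5, cost 66·64·5 = 21120; (C·D): 5×47 by 47×76 → 5×76, cost 5·47·76 = 17860; ((A·B)·(C·D)): 66×5 by 5×76 → 66×76, cost 66·5·76 = 25080; cumulative 64060. Total 64060.
Order B = ((A·(B·C))·D): (B·C): 64×5 by 5×47 → 64×47, cost 64·5·47 = 15040; (A·(B·C)): 66×64 by 64×47 → 66×47, cost 66·64·47 = 198528; cumulative 213568; ((A·(B·C))·D): 66×47 by 47×76 → 66×76, cost 66·47·76 = 235752; cumulative 449320. Total 449320.
Difference: |64060 − 449320| = 385260.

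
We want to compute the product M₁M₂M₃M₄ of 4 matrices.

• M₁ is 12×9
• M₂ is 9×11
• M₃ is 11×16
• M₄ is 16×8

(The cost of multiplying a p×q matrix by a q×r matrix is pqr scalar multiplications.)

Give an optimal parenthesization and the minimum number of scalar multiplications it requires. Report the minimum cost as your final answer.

Adjacent pairs: M₁M₂ = 12·9·11 = 1188; M₂M₃ = 9·11·16 = 1584; M₃M₄ = 11·16·8 = 1408.
Length 3: M₁..M₃: k=1: 0+1584+12·9·16=3312; k=2: 1188+0+12·11·16=3300 → min 3300 | M₂..M₄: k=2: 0+1408+9·11·8=2200; k=3: 1584+0+9·16·8=2736 → min 2200.
Length 4: M₁..M₄: k=1: 0+2200+12·9·8=3064; k=2: 1188+1408+12·11·8=3652; k=3: 3300+0+12·16·8=4836 → min 3064.
Optimal parenthesization: (M₁(M₂(M₃M₄))) with cost 3064.

3064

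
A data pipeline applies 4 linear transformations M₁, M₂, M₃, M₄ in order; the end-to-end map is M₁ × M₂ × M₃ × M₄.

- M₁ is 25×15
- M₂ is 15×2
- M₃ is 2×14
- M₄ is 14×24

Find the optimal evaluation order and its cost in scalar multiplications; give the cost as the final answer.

2622

Adjacent pairs: M₁M₂ = 25·15·2 = 750; M₂M₃ = 15·2·14 = 420; M₃M₄ = 2·14·24 = 672.
Length 3: M₁..M₃: k=1: 0+420+25·15·14=5670; k=2: 750+0+25·2·14=1450 → min 1450 | M₂..M₄: k=2: 0+672+15·2·24=1392; k=3: 420+0+15·14·24=5460 → min 1392.
Length 4: M₁..M₄: k=1: 0+1392+25·15·24=10392; k=2: 750+672+25·2·24=2622; k=3: 1450+0+25·14·24=9850 → min 2622.
Optimal parenthesization: ((M₁ × M₂) × (M₃ × M₄)) with cost 2622.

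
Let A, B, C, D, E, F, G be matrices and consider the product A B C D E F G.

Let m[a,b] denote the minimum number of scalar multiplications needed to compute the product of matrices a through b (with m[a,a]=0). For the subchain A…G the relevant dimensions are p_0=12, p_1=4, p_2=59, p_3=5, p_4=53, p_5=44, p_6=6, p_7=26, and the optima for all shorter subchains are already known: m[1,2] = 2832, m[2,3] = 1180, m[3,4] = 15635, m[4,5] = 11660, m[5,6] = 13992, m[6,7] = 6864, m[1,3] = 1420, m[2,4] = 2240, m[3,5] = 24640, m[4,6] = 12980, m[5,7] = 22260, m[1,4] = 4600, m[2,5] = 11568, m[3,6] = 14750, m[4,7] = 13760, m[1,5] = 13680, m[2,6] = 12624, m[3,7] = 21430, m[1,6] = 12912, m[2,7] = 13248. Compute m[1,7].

14496

m[1,7] = min over k∈[1,6] of m[1,k]+m[k+1,7]+p_{0}·p_k·p_{7}.
k=1: 0 + 13248 + 12·4·26 = 14496; k=2: 2832 + 21430 + 12·59·26 = 42670; k=3: 1420 + 13760 + 12·5·26 = 16740; k=4: 4600 + 22260 + 12·53·26 = 43396; k=5: 13680 + 6864 + 12·44·26 = 34272; k=6: 12912 + 0 + 12·6·26 = 14784.
Minimum: 14496 at k=1.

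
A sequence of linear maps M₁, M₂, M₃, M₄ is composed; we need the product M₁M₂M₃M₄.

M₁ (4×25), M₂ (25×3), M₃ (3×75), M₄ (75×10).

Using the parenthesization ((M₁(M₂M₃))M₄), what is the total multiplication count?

16125

(M₂M₃): 25×3 by 3×75 → 25×75, cost 25·3·75 = 5625
(M₁(M₂M₃)): 4×25 by 25×75 → 4×75, cost 4·25·75 = 7500; cumulative 13125
((M₁(M₂M₃))M₄): 4×75 by 75×10 → 4×10, cost 4·75·10 = 3000; cumulative 16125
Total: 16125 scalar multiplications.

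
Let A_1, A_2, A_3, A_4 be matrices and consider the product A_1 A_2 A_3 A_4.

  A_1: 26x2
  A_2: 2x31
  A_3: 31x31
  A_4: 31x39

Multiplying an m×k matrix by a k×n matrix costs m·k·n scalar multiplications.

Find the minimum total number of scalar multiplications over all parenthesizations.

6368

Adjacent pairs: A_1A_2 = 26·2·31 = 1612; A_2A_3 = 2·31·31 = 1922; A_3A_4 = 31·31·39 = 37479.
Length 3: A_1..A_3: k=1: 0+1922+26·2·31=3534; k=2: 1612+0+26·31·31=26598 → min 3534 | A_2..A_4: k=2: 0+37479+2·31·39=39897; k=3: 1922+0+2·31·39=4340 → min 4340.
Length 4: A_1..A_4: k=1: 0+4340+26·2·39=6368; k=2: 1612+37479+26·31·39=70525; k=3: 3534+0+26·31·39=34968 → min 6368.
Optimal order: (A_1 ((A_2 A_3) A_4)) with cost 6368.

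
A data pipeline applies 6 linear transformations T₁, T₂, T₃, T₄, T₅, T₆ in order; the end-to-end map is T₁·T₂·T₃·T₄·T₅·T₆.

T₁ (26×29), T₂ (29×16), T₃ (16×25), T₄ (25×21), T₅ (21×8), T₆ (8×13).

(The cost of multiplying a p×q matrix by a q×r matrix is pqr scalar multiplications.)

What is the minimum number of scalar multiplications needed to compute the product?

19848

Adjacent pairs: T₁T₂ = 26·29·16 = 12064; T₂T₃ = 29·16·25 = 11600; T₃T₄ = 16·25·21 = 8400; T₄T₅ = 25·21·8 = 4200; T₅T₆ = 21·8·13 = 2184.
Length 3: T₁..T₃: k=1: 0+11600+26·29·25=30450; k=2: 12064+0+26·16·25=22464 → min 22464 | T₂..T₄: k=2: 0+8400+29·16·21=18144; k=3: 11600+0+29·25·21=26825 → min 18144 | T₃..T₅: k=3: 0+4200+16·25·8=7400; k=4: 8400+0+16·21·8=11088 → min 7400 | T₄..T₆: k=4: 0+2184+25·21·13=9009; k=5: 4200+0+25·8·13=6800 → min 6800.
Length 4: T₁..T₄: k=1: 0+18144+26·29·21=33978; k=2: 12064+8400+26·16·21=29200; k=3: 22464+0+26·25·21=36114 → min 29200 | T₂..T₅: k=2: 0+7400+29·16·8=11112; k=3: 11600+4200+29·25·8=21600; k=4: 18144+0+29·21·8=23016 → min 11112 | T₃..T₆: k=3: 0+6800+16·25·13=12000; k=4: 8400+2184+16·21·13=14952; k=5: 7400+0+16·8·13=9064 → min 9064.
Length 5: T₁..T₅: k=1: 0+11112+26·29·8=17144; k=2: 12064+7400+26·16·8=22792; k=3: 22464+4200+26·25·8=31864; k=4: 29200+0+26·21·8=33568 → min 17144 | T₂..T₆: k=2: 0+9064+29·16·13=15096; k=3: 11600+6800+29·25·13=27825; k=4: 18144+2184+29·21·13=28245; k=5: 11112+0+29·8·13=14128 → min 14128.
Length 6: T₁..T₆: k=1: 0+14128+26·29·13=23930; k=2: 12064+9064+26·16·13=26536; k=3: 22464+6800+26·25·13=37714; k=4: 29200+2184+26·21·13=38482; k=5: 17144+0+26·8·13=19848 → min 19848.
Optimal order: ((T₁·(T₂·(T₃·(T₄·T₅))))·T₆) with cost 19848.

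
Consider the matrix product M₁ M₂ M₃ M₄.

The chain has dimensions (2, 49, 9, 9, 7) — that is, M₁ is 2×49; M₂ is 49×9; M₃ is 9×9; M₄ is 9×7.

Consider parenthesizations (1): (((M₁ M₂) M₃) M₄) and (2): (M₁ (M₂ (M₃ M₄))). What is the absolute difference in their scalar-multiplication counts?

Order (1) = (((M₁ M₂) M₃) M₄): (M₁ M₂): 2×49 by 49×9 → 2×9, cost 2·49·9 = 882; ((M₁ M₂) M₃): 2×9 by 9×9 → 2×9, cost 2·9·9 = 162; cumulative 1044; (((M₁ M₂) M₃) M₄): 2×9 by 9×7 → 2×7, cost 2·9·7 = 126; cumulative 1170. Total 1170.
Order (2) = (M₁ (M₂ (M₃ M₄))): (M₃ M₄): 9×9 by 9×7 → 9×7, cost 9·9·7 = 567; (M₂ (M₃ M₄)): 49×9 by 9×7 → 49×7, cost 49·9·7 = 3087; cumulative 3654; (M₁ (M₂ (M₃ M₄))): 2×49 by 49×7 → 2×7, cost 2·49·7 = 686; cumulative 4340. Total 4340.
Difference: |1170 − 4340| = 3170.

3170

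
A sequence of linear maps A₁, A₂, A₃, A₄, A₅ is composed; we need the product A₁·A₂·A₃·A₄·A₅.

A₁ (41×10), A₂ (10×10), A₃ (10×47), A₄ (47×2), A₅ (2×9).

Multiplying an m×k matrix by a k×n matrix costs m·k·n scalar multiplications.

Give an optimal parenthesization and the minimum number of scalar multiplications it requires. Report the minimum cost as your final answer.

Adjacent pairs: A₁A₂ = 41·10·10 = 4100; A₂A₃ = 10·10·47 = 4700; A₃A₄ = 10·47·2 = 940; A₄A₅ = 47·2·9 = 846.
Length 3: A₁..A₃: k=1: 0+4700+41·10·47=23970; k=2: 4100+0+41·10·47=23370 → min 23370 | A₂..A₄: k=2: 0+940+10·10·2=1140; k=3: 4700+0+10·47·2=5640 → min 1140 | A₃..A₅: k=3: 0+846+10·47·9=5076; k=4: 940+0+10·2·9=1120 → min 1120.
Length 4: A₁..A₄: k=1: 0+1140+41·10·2=1960; k=2: 4100+940+41·10·2=5860; k=3: 23370+0+41·47·2=27224 → min 1960 | A₂..A₅: k=2: 0+1120+10·10·9=2020; k=3: 4700+846+10·47·9=9776; k=4: 1140+0+10·2·9=1320 → min 1320.
Length 5: A₁..A₅: k=1: 0+1320+41·10·9=5010; k=2: 4100+1120+41·10·9=8910; k=3: 23370+846+41·47·9=41559; k=4: 1960+0+41·2·9=2698 → min 2698.
Optimal parenthesization: ((A₁·(A₂·(A₃·A₄)))·A₅) with cost 2698.

2698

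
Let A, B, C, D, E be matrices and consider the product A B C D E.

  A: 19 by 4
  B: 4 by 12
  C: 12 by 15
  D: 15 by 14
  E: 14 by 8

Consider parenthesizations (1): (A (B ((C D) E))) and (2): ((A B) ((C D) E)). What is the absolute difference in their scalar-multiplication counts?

1744

Order (1) = (A (B ((C D) E))): (C D): 12×15 by 15×14 → 12×14, cost 12·15·14 = 2520; ((C D) E): 12×14 by 14×8 → 12×8, cost 12·14·8 = 1344; cumulative 3864; (B ((C D) E)): 4×12 by 12×8 → 4×8, cost 4·12·8 = 384; cumulative 4248; (A (B ((C D) E))): 19×4 by 4×8 → 19×8, cost 19·4·8 = 608; cumulative 4856. Total 4856.
Order (2) = ((A B) ((C D) E)): (A B): 19×4 by 4×12 → 19×12, cost 19·4·12 = 912; (C D): 12×15 by 15×14 → 12×14, cost 12·15·14 = 2520; ((C D) E): 12×14 by 14×8 → 12×8, cost 12·14·8 = 1344; cumulative 3864; ((A B) ((C D) E)): 19×12 by 12×8 → 19×8, cost 19·12·8 = 1824; cumulative 6600. Total 6600.
Difference: |4856 − 6600| = 1744.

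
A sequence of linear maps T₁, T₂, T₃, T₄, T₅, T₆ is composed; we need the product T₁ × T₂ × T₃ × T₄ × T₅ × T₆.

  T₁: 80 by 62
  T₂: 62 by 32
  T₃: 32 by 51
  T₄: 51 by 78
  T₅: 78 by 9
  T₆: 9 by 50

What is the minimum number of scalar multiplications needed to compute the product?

148986

Adjacent pairs: T₁T₂ = 80·62·32 = 158720; T₂T₃ = 62·32·51 = 101184; T₃T₄ = 32·51·78 = 127296; T₄T₅ = 51·78·9 = 35802; T₅T₆ = 78·9·50 = 35100.
Length 3: T₁..T₃: k=1: 0+101184+80·62·51=354144; k=2: 158720+0+80·32·51=289280 → min 289280 | T₂..T₄: k=2: 0+127296+62·32·78=282048; k=3: 101184+0+62·51·78=347820 → min 282048 | T₃..T₅: k=3: 0+35802+32·51·9=50490; k=4: 127296+0+32·78·9=149760 → min 50490 | T₄..T₆: k=4: 0+35100+51·78·50=234000; k=5: 35802+0+51·9·50=58752 → min 58752.
Length 4: T₁..T₄: k=1: 0+282048+80·62·78=668928; k=2: 158720+127296+80·32·78=485696; k=3: 289280+0+80·51·78=607520 → min 485696 | T₂..T₅: k=2: 0+50490+62·32·9=68346; k=3: 101184+35802+62·51·9=165444; k=4: 282048+0+62·78·9=325572 → min 68346 | T₃..T₆: k=3: 0+58752+32·51·50=140352; k=4: 127296+35100+32·78·50=287196; k=5: 50490+0+32·9·50=64890 → min 64890.
Length 5: T₁..T₅: k=1: 0+68346+80·62·9=112986; k=2: 158720+50490+80·32·9=232250; k=3: 289280+35802+80·51·9=361802; k=4: 485696+0+80·78·9=541856 → min 112986 | T₂..T₆: k=2: 0+64890+62·32·50=164090; k=3: 101184+58752+62·51·50=318036; k=4: 282048+35100+62·78·50=558948; k=5: 68346+0+62·9·50=96246 → min 96246.
Length 6: T₁..T₆: k=1: 0+96246+80·62·50=344246; k=2: 158720+64890+80·32·50=351610; k=3: 289280+58752+80·51·50=552032; k=4: 485696+35100+80·78·50=832796; k=5: 112986+0+80·9·50=148986 → min 148986.
Optimal order: ((T₁ × (T₂ × (T₃ × (T₄ × T₅)))) × T₆) with cost 148986.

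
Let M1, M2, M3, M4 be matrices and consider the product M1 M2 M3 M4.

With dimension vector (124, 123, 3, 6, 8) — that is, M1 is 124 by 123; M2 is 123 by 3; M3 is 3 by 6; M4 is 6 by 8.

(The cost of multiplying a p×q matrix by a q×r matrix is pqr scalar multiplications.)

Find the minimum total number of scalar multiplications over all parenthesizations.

48876

Adjacent pairs: M1M2 = 124·123·3 = 45756; M2M3 = 123·3·6 = 2214; M3M4 = 3·6·8 = 144.
Length 3: M1..M3: k=1: 0+2214+124·123·6=93726; k=2: 45756+0+124·3·6=47988 → min 47988 | M2..M4: k=2: 0+144+123·3·8=3096; k=3: 2214+0+123·6·8=8118 → min 3096.
Length 4: M1..M4: k=1: 0+3096+124·123·8=125112; k=2: 45756+144+124·3·8=48876; k=3: 47988+0+124·6·8=53940 → min 48876.
Optimal order: ((M1 M2) (M3 M4)) with cost 48876.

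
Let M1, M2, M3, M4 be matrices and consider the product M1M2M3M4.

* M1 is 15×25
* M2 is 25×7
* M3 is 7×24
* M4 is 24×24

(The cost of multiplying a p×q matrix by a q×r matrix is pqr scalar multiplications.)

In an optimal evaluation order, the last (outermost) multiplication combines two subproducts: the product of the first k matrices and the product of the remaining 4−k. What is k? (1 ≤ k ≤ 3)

Adjacent pairs: M1M2 = 15·25·7 = 2625; M2M3 = 25·7·24 = 4200; M3M4 = 7·24·24 = 4032.
Length 3: M1..M3: k=1: 0+4200+15·25·24=13200; k=2: 2625+0+15·7·24=5145 → min 5145 | M2..M4: k=2: 0+4032+25·7·24=8232; k=3: 4200+0+25·24·24=18600 → min 8232.
Top-level splits: k=1: (M1..M1)·(M2..M4) → 0+8232+15·25·24 = 17232; k=2: (M1..M2)·(M3..M4) → 2625+4032+15·7·24 = 9177; k=3: (M1..M3)·(M4..M4) → 5145+0+15·24·24 = 13785.
Best split is after M2, i.e. k = 2.

2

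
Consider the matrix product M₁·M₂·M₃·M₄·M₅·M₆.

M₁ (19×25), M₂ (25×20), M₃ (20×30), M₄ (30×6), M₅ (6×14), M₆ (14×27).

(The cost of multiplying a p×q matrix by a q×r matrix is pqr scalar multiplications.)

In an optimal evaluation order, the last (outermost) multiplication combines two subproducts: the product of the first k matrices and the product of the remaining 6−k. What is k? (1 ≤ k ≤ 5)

4

Adjacent pairs: M₁M₂ = 19·25·20 = 9500; M₂M₃ = 25·20·30 = 15000; M₃M₄ = 20·30·6 = 3600; M₄M₅ = 30·6·14 = 2520; M₅M₆ = 6·14·27 = 2268.
Length 3: M₁..M₃: k=1: 0+15000+19·25·30=29250; k=2: 9500+0+19·20·30=20900 → min 20900 | M₂..M₄: k=2: 0+3600+25·20·6=6600; k=3: 15000+0+25·30·6=19500 → min 6600 | M₃..M₅: k=3: 0+2520+20·30·14=10920; k=4: 3600+0+20·6·14=5280 → min 5280 | M₄..M₆: k=4: 0+2268+30·6·27=7128; k=5: 2520+0+30·14·27=13860 → min 7128.
Length 4: M₁..M₄: k=1: 0+6600+19·25·6=9450; k=2: 9500+3600+19·20·6=15380; k=3: 20900+0+19·30·6=24320 → min 9450 | M₂..M₅: k=2: 0+5280+25·20·14=12280; k=3: 15000+2520+25·30·14=28020; k=4: 6600+0+25·6·14=8700 → min 8700 | M₃..M₆: k=3: 0+7128+20·30·27=23328; k=4: 3600+2268+20·6·27=9108; k=5: 5280+0+20·14·27=12840 → min 9108.
Length 5: M₁..M₅: k=1: 0+8700+19·25·14=15350; k=2: 9500+5280+19·20·14=20100; k=3: 20900+2520+19·30·14=31400; k=4: 9450+0+19·6·14=11046 → min 11046 | M₂..M₆: k=2: 0+9108+25·20·27=22608; k=3: 15000+7128+25·30·27=42378; k=4: 6600+2268+25·6·27=12918; k=5: 8700+0+25·14·27=18150 → min 12918.
Top-level splits: k=1: (M₁..M₁)·(M₂..M₆) → 0+12918+19·25·27 = 25743; k=2: (M₁..M₂)·(M₃..M₆) → 9500+9108+19·20·27 = 28868; k=3: (M₁..M₃)·(M₄..M₆) → 20900+7128+19·30·27 = 43418; k=4: (M₁..M₄)·(M₅..M₆) → 9450+2268+19·6·27 = 14796; k=5: (M₁..M₅)·(M₆..M₆) → 11046+0+19·14·27 = 18228.
Best split is after M₄, i.e. k = 4.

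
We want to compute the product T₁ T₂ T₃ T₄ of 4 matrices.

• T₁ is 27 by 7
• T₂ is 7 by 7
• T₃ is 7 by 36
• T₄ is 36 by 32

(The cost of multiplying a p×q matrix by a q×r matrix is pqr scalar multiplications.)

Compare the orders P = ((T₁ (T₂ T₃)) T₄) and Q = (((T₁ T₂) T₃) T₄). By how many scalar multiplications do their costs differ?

441

Order P = ((T₁ (T₂ T₃)) T₄): (T₂ T₃): 7×7 by 7×36 → 7×36, cost 7·7·36 = 1764; (T₁ (T₂ T₃)): 27×7 by 7×36 → 27×36, cost 27·7·36 = 6804; cumulative 8568; ((T₁ (T₂ T₃)) T₄): 27×36 by 36×32 → 27×32, cost 27·36·32 = 31104; cumulative 39672. Total 39672.
Order Q = (((T₁ T₂) T₃) T₄): (T₁ T₂): 27×7 by 7×7 → 27×7, cost 27·7·7 = 1323; ((T₁ T₂) T₃): 27×7 by 7×36 → 27×36, cost 27·7·36 = 6804; cumulative 8127; (((T₁ T₂) T₃) T₄): 27×36 by 36×32 → 27×32, cost 27·36·32 = 31104; cumulative 39231. Total 39231.
Difference: |39672 − 39231| = 441.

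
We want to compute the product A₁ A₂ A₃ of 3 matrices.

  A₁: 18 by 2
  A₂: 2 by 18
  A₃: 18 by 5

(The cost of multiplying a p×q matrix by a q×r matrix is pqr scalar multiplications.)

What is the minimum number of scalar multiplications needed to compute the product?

Order (A₁ (A₂ A₃)): (A₂ A₃): 2×18 by 18×5 → 2×5, cost 2·18·5 = 180; (A₁ (A₂ A₃)): 18×2 by 2×5 → 18×5, cost 18·2·5 = 180; cumulative 360. Total 360.
Order ((A₁ A₂) A₃): (A₁ A₂): 18×2 by 2×18 → 18×18, cost 18·2·18 = 648; ((A₁ A₂) A₃): 18×18 by 18×5 → 18×5, cost 18·18·5 = 1620; cumulative 2268. Total 2268.
Minimum: 360.

360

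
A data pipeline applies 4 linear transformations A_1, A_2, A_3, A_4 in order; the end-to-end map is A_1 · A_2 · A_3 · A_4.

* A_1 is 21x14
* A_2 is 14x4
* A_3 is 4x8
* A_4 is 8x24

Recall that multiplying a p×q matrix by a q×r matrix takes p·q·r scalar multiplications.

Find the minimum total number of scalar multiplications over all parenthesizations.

Adjacent pairs: A_1A_2 = 21·14·4 = 1176; A_2A_3 = 14·4·8 = 448; A_3A_4 = 4·8·24 = 768.
Length 3: A_1..A_3: k=1: 0+448+21·14·8=2800; k=2: 1176+0+21·4·8=1848 → min 1848 | A_2..A_4: k=2: 0+768+14·4·24=2112; k=3: 448+0+14·8·24=3136 → min 2112.
Length 4: A_1..A_4: k=1: 0+2112+21·14·24=9168; k=2: 1176+768+21·4·24=3960; k=3: 1848+0+21·8·24=5880 → min 3960.
Optimal order: ((A_1 · A_2) · (A_3 · A_4)) with cost 3960.

3960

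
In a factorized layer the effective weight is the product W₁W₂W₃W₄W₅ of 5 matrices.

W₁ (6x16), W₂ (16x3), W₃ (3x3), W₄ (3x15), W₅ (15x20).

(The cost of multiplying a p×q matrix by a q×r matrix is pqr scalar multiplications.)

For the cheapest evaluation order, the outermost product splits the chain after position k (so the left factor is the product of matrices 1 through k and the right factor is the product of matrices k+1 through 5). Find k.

3

Adjacent pairs: W₁W₂ = 6·16·3 = 288; W₂W₃ = 16·3·3 = 144; W₃W₄ = 3·3·15 = 135; W₄W₅ = 3·15·20 = 900.
Length 3: W₁..W₃: k=1: 0+144+6·16·3=432; k=2: 288+0+6·3·3=342 → min 342 | W₂..W₄: k=2: 0+135+16·3·15=855; k=3: 144+0+16·3·15=864 → min 855 | W₃..W₅: k=3: 0+900+3·3·20=1080; k=4: 135+0+3·15·20=1035 → min 1035.
Length 4: W₁..W₄: k=1: 0+855+6·16·15=2295; k=2: 288+135+6·3·15=693; k=3: 342+0+6·3·15=612 → min 612 | W₂..W₅: k=2: 0+1035+16·3·20=1995; k=3: 144+900+16·3·20=2004; k=4: 855+0+16·15·20=5655 → min 1995.
Top-level splits: k=1: (W₁..W₁)·(W₂..W₅) → 0+1995+6·16·20 = 3915; k=2: (W₁..W₂)·(W₃..W₅) → 288+1035+6·3·20 = 1683; k=3: (W₁..W₃)·(W₄..W₅) → 342+900+6·3·20 = 1602; k=4: (W₁..W₄)·(W₅..W₅) → 612+0+6·15·20 = 2412.
Best split is after W₃, i.e. k = 3.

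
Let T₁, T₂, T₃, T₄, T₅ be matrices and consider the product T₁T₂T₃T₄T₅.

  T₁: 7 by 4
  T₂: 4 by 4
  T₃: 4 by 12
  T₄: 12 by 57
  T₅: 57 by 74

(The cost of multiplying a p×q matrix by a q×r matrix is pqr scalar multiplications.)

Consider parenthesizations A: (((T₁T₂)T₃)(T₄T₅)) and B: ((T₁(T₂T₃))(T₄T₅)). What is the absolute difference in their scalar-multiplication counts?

80

Order A = (((T₁T₂)T₃)(T₄T₅)): (T₁T₂): 7×4 by 4×4 → 7×4, cost 7·4·4 = 112; ((T₁T₂)T₃): 7×4 by 4×12 → 7×12, cost 7·4·12 = 336; cumulative 448; (T₄T₅): 12×57 by 57×74 → 12×74, cost 12·57·74 = 50616; (((T₁T₂)T₃)(T₄T₅)): 7×12 by 12×74 → 7×74, cost 7·12·74 = 6216; cumulative 57280. Total 57280.
Order B = ((T₁(T₂T₃))(T₄T₅)): (T₂T₃): 4×4 by 4×12 → 4×12, cost 4·4·12 = 192; (T₁(T₂T₃)): 7×4 by 4×12 → 7×12, cost 7·4·12 = 336; cumulative 528; (T₄T₅): 12×57 by 57×74 → 12×74, cost 12·57·74 = 50616; ((T₁(T₂T₃))(T₄T₅)): 7×12 by 12×74 → 7×74, cost 7·12·74 = 6216; cumulative 57360. Total 57360.
Difference: |57280 − 57360| = 80.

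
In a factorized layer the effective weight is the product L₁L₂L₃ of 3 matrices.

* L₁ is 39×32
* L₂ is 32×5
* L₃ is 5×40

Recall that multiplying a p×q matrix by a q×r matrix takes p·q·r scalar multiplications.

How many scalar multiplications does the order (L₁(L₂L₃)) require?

56320

(L₂L₃): 32×5 by 5×40 → 32×40, cost 32·5·40 = 6400
(L₁(L₂L₃)): 39×32 by 32×40 → 39×40, cost 39·32·40 = 49920; cumulative 56320
Total: 56320 scalar multiplications.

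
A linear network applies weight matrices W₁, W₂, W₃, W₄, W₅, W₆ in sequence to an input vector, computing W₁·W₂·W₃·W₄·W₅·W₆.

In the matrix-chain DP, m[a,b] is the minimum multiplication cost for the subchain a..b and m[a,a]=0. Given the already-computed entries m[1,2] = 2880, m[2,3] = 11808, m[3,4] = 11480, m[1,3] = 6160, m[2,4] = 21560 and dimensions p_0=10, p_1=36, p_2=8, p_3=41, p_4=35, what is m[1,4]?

17160

m[1,4] = min over k∈[1,3] of m[1,k]+m[k+1,4]+p_{0}·p_k·p_{4}.
k=1: 0 + 21560 + 10·36·35 = 34160; k=2: 2880 + 11480 + 10·8·35 = 17160; k=3: 6160 + 0 + 10·41·35 = 20510.
Minimum: 17160 at k=2.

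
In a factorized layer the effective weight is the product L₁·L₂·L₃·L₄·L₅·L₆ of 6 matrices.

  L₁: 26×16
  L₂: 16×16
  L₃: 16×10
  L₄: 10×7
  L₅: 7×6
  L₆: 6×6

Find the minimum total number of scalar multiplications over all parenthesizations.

Adjacent pairs: L₁L₂ = 26·16·16 = 6656; L₂L₃ = 16·16·10 = 2560; L₃L₄ = 16·10·7 = 1120; L₄L₅ = 10·7·6 = 420; L₅L₆ = 7·6·6 = 252.
Length 3: L₁..L₃: k=1: 0+2560+26·16·10=6720; k=2: 6656+0+26·16·10=10816 → min 6720 | L₂..L₄: k=2: 0+1120+16·16·7=2912; k=3: 2560+0+16·10·7=3680 → min 2912 | L₃..L₅: k=3: 0+420+16·10·6=1380; k=4: 1120+0+16·7·6=1792 → min 1380 | L₄..L₆: k=4: 0+252+10·7·6=672; k=5: 420+0+10·6·6=780 → min 672.
Length 4: L₁..L₄: k=1: 0+2912+26·16·7=5824; k=2: 6656+1120+26·16·7=10688; k=3: 6720+0+26·10·7=8540 → min 5824 | L₂..L₅: k=2: 0+1380+16·16·6=2916; k=3: 2560+420+16·10·6=3940; k=4: 2912+0+16·7·6=3584 → min 2916 | L₃..L₆: k=3: 0+672+16·10·6=1632; k=4: 1120+252+16·7·6=2044; k=5: 1380+0+16·6·6=1956 → min 1632.
Length 5: L₁..L₅: k=1: 0+2916+26·16·6=5412; k=2: 6656+1380+26·16·6=10532; k=3: 6720+420+26·10·6=8700; k=4: 5824+0+26·7·6=6916 → min 5412 | L₂..L₆: k=2: 0+1632+16·16·6=3168; k=3: 2560+672+16·10·6=4192; k=4: 2912+252+16·7·6=3836; k=5: 2916+0+16·6·6=3492 → min 3168.
Length 6: L₁..L₆: k=1: 0+3168+26·16·6=5664; k=2: 6656+1632+26·16·6=10784; k=3: 6720+672+26·10·6=8952; k=4: 5824+252+26·7·6=7168; k=5: 5412+0+26·6·6=6348 → min 5664.
Optimal order: (L₁·(L₂·(L₃·(L₄·(L₅·L₆))))) with cost 5664.

5664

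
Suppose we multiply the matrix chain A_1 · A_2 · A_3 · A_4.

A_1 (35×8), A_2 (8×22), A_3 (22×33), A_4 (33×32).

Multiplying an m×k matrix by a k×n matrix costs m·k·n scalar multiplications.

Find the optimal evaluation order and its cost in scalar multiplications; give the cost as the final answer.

23216

Adjacent pairs: A_1A_2 = 35·8·22 = 6160; A_2A_3 = 8·22·33 = 5808; A_3A_4 = 22·33·32 = 23232.
Length 3: A_1..A_3: k=1: 0+5808+35·8·33=15048; k=2: 6160+0+35·22·33=31570 → min 15048 | A_2..A_4: k=2: 0+23232+8·22·32=28864; k=3: 5808+0+8·33·32=14256 → min 14256.
Length 4: A_1..A_4: k=1: 0+14256+35·8·32=23216; k=2: 6160+23232+35·22·32=54032; k=3: 15048+0+35·33·32=52008 → min 23216.
Optimal parenthesization: (A_1 · ((A_2 · A_3) · A_4)) with cost 23216.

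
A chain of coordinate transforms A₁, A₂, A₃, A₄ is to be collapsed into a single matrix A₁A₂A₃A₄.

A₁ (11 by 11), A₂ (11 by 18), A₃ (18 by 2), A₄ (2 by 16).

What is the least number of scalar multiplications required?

Adjacent pairs: A₁A₂ = 11·11·18 = 2178; A₂A₃ = 11·18·2 = 396; A₃A₄ = 18·2·16 = 576.
Length 3: A₁..A₃: k=1: 0+396+11·11·2=638; k=2: 2178+0+11·18·2=2574 → min 638 | A₂..A₄: k=2: 0+576+11·18·16=3744; k=3: 396+0+11·2·16=748 → min 748.
Length 4: A₁..A₄: k=1: 0+748+11·11·16=2684; k=2: 2178+576+11·18·16=5922; k=3: 638+0+11·2·16=990 → min 990.
Optimal order: ((A₁(A₂A₃))A₄) with cost 990.

990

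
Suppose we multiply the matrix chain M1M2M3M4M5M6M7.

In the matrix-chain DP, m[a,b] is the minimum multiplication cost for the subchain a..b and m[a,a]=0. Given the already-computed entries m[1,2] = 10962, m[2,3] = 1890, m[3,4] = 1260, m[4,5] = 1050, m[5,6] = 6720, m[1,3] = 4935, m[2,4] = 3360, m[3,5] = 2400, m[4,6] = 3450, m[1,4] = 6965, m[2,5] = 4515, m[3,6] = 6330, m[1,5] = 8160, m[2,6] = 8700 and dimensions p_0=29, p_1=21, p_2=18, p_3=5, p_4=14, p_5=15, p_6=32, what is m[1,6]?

m[1,6] = min over k∈[1,5] of m[1,k]+m[k+1,6]+p_{0}·p_k·p_{6}.
k=1: 0 + 8700 + 29·21·32 = 28188; k=2: 10962 + 6330 + 29·18·32 = 33996; k=3: 4935 + 3450 + 29·5·32 = 13025; k=4: 6965 + 6720 + 29·14·32 = 26677; k=5: 8160 + 0 + 29·15·32 = 22080.
Minimum: 13025 at k=3.

13025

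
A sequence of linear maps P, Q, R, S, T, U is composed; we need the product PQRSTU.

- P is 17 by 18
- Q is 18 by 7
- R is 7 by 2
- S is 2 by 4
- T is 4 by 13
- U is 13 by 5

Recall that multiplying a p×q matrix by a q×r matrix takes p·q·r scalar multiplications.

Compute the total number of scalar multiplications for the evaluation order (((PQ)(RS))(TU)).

3274

(PQ): 17×18 by 18×7 → 17×7, cost 17·18·7 = 2142
(RS): 7×2 by 2×4 → 7×4, cost 7·2·4 = 56
((PQ)(RS)): 17×7 by 7×4 → 17×4, cost 17·7·4 = 476; cumulative 2674
(TU): 4×13 by 13×5 → 4×5, cost 4·13·5 = 260
(((PQ)(RS))(TU)): 17×4 by 4×5 → 17×5, cost 17·4·5 = 340; cumulative 3274
Total: 3274 scalar multiplications.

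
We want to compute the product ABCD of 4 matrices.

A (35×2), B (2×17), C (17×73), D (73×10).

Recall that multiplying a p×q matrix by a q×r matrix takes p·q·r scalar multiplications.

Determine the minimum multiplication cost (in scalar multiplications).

Adjacent pairs: AB = 35·2·17 = 1190; BC = 2·17·73 = 2482; CD = 17·73·10 = 12410.
Length 3: A..C: k=1: 0+2482+35·2·73=7592; k=2: 1190+0+35·17·73=44625 → min 7592 | B..D: k=2: 0+12410+2·17·10=12750; k=3: 2482+0+2·73·10=3942 → min 3942.
Length 4: A..D: k=1: 0+3942+35·2·10=4642; k=2: 1190+12410+35·17·10=19550; k=3: 7592+0+35·73·10=33142 → min 4642.
Optimal order: (A((BC)D)) with cost 4642.

4642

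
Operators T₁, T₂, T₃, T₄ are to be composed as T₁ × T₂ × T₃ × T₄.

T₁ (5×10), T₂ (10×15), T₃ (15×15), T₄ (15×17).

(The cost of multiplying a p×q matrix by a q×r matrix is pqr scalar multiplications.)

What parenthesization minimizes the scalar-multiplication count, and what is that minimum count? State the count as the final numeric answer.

Adjacent pairs: T₁T₂ = 5·10·15 = 750; T₂T₃ = 10·15·15 = 2250; T₃T₄ = 15·15·17 = 3825.
Length 3: T₁..T₃: k=1: 0+2250+5·10·15=3000; k=2: 750+0+5·15·15=1875 → min 1875 | T₂..T₄: k=2: 0+3825+10·15·17=6375; k=3: 2250+0+10·15·17=4800 → min 4800.
Length 4: T₁..T₄: k=1: 0+4800+5·10·17=5650; k=2: 750+3825+5·15·17=5850; k=3: 1875+0+5·15·17=3150 → min 3150.
Optimal parenthesization: (((T₁ × T₂) × T₃) × T₄) with cost 3150.

3150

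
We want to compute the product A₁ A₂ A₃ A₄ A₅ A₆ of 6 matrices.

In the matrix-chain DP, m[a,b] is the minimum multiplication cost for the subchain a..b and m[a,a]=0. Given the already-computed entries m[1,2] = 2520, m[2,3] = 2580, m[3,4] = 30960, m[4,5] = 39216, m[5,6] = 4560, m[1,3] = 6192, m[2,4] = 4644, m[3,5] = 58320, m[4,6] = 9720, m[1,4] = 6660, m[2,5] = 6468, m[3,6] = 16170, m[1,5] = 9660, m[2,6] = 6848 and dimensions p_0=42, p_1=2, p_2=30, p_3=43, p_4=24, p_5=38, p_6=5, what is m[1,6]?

m[1,6] = min over k∈[1,5] of m[1,k]+m[k+1,6]+p_{0}·p_k·p_{6}.
k=1: 0 + 6848 + 42·2·5 = 7268; k=2: 2520 + 16170 + 42·30·5 = 24990; k=3: 6192 + 9720 + 42·43·5 = 24942; k=4: 6660 + 4560 + 42·24·5 = 16260; k=5: 9660 + 0 + 42·38·5 = 17640.
Minimum: 7268 at k=1.

7268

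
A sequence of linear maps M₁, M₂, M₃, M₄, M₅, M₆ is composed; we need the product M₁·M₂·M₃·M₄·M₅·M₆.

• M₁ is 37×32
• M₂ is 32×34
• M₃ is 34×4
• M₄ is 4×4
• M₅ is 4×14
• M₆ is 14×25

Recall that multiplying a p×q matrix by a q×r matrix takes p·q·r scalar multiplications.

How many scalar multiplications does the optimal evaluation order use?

14412

Adjacent pairs: M₁M₂ = 37·32·34 = 40256; M₂M₃ = 32·34·4 = 4352; M₃M₄ = 34·4·4 = 544; M₄M₅ = 4·4·14 = 224; M₅M₆ = 4·14·25 = 1400.
Length 3: M₁..M₃: k=1: 0+4352+37·32·4=9088; k=2: 40256+0+37·34·4=45288 → min 9088 | M₂..M₄: k=2: 0+544+32·34·4=4896; k=3: 4352+0+32·4·4=4864 → min 4864 | M₃..M₅: k=3: 0+224+34·4·14=2128; k=4: 544+0+34·4·14=2448 → min 2128 | M₄..M₆: k=4: 0+1400+4·4·25=1800; k=5: 224+0+4·14·25=1624 → min 1624.
Length 4: M₁..M₄: k=1: 0+4864+37·32·4=9600; k=2: 40256+544+37·34·4=45832; k=3: 9088+0+37·4·4=9680 → min 9600 | M₂..M₅: k=2: 0+2128+32·34·14=17360; k=3: 4352+224+32·4·14=6368; k=4: 4864+0+32·4·14=6656 → min 6368 | M₃..M₆: k=3: 0+1624+34·4·25=5024; k=4: 544+1400+34·4·25=5344; k=5: 2128+0+34·14·25=14028 → min 5024.
Length 5: M₁..M₅: k=1: 0+6368+37·32·14=22944; k=2: 40256+2128+37·34·14=59996; k=3: 9088+224+37·4·14=11384; k=4: 9600+0+37·4·14=11672 → min 11384 | M₂..M₆: k=2: 0+5024+32·34·25=32224; k=3: 4352+1624+32·4·25=9176; k=4: 4864+1400+32·4·25=9464; k=5: 6368+0+32·14·25=17568 → min 9176.
Length 6: M₁..M₆: k=1: 0+9176+37·32·25=38776; k=2: 40256+5024+37·34·25=76730; k=3: 9088+1624+37·4·25=14412; k=4: 9600+1400+37·4·25=14700; k=5: 11384+0+37·14·25=24334 → min 14412.
Optimal order: ((M₁·(M₂·M₃))·((M₄·M₅)·M₆)) with cost 14412.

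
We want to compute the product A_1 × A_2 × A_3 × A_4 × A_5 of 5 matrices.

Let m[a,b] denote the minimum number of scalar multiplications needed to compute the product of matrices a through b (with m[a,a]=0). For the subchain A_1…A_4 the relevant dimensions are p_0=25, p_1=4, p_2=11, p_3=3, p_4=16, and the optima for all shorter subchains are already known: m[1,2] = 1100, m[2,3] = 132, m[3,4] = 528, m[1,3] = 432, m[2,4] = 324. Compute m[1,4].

m[1,4] = min over k∈[1,3] of m[1,k]+m[k+1,4]+p_{0}·p_k·p_{4}.
k=1: 0 + 324 + 25·4·16 = 1924; k=2: 1100 + 528 + 25·11·16 = 6028; k=3: 432 + 0 + 25·3·16 = 1632.
Minimum: 1632 at k=3.

1632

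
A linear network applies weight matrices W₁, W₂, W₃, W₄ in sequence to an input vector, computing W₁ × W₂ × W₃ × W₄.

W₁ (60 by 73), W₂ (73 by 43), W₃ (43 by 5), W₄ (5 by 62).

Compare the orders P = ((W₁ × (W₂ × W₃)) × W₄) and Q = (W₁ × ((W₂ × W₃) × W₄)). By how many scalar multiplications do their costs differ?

Order P = ((W₁ × (W₂ × W₃)) × W₄): (W₂ × W₃): 73×43 by 43×5 → 73×5, cost 73·43·5 = 15695; (W₁ × (W₂ × W₃)): 60×73 by 73×5 → 60×5, cost 60·73·5 = 21900; cumulative 37595; ((W₁ × (W₂ × W₃)) × W₄): 60×5 by 5×62 → 60×62, cost 60·5·62 = 18600; cumulative 56195. Total 56195.
Order Q = (W₁ × ((W₂ × W₃) × W₄)): (W₂ × W₃): 73×43 by 43×5 → 73×5, cost 73·43·5 = 15695; ((W₂ × W₃) × W₄): 73×5 by 5×62 → 73×62, cost 73·5·62 = 22630; cumulative 38325; (W₁ × ((W₂ × W₃) × W₄)): 60×73 by 73×62 → 60×62, cost 60·73·62 = 271560; cumulative 309885. Total 309885.
Difference: |56195 − 309885| = 253690.

253690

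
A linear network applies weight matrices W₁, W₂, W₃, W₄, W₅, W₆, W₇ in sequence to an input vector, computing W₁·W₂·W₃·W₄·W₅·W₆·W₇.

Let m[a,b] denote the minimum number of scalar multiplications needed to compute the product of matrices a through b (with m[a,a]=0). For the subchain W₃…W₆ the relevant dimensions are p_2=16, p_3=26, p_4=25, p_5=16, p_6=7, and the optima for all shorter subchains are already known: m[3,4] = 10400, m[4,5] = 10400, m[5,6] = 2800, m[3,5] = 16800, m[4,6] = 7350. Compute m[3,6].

10262

m[3,6] = min over k∈[3,5] of m[3,k]+m[k+1,6]+p_{2}·p_k·p_{6}.
k=3: 0 + 7350 + 16·26·7 = 10262; k=4: 10400 + 2800 + 16·25·7 = 16000; k=5: 16800 + 0 + 16·16·7 = 18592.
Minimum: 10262 at k=3.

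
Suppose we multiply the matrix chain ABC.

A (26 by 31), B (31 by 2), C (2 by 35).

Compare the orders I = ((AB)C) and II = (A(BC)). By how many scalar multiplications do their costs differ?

26948

Order I = ((AB)C): (AB): 26×31 by 31×2 → 26×2, cost 26·31·2 = 1612; ((AB)C): 26×2 by 2×35 → 26×35, cost 26·2·35 = 1820; cumulative 3432. Total 3432.
Order II = (A(BC)): (BC): 31×2 by 2×35 → 31×35, cost 31·2·35 = 2170; (A(BC)): 26×31 by 31×35 → 26×35, cost 26·31·35 = 28210; cumulative 30380. Total 30380.
Difference: |3432 − 30380| = 26948.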